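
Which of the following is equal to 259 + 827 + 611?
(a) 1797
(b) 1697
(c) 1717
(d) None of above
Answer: b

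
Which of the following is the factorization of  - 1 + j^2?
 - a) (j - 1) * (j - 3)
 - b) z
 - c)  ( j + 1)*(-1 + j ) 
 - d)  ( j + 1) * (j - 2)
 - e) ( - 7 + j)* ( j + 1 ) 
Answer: c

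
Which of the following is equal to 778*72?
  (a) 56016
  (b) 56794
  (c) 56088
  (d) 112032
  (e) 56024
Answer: a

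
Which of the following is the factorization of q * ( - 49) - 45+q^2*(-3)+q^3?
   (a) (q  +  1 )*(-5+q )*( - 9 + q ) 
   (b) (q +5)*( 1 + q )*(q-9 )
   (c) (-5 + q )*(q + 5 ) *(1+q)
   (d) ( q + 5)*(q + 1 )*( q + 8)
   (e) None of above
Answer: b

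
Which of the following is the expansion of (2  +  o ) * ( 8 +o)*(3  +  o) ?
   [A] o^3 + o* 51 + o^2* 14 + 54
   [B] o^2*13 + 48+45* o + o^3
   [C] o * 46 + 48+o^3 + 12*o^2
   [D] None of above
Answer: D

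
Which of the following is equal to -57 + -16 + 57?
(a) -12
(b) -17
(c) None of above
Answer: c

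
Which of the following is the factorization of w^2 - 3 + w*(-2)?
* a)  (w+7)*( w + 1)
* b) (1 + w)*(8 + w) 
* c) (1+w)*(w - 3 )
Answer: c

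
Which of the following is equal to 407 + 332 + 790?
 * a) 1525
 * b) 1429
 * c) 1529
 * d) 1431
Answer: c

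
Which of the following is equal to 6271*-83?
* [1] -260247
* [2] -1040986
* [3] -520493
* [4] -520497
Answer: 3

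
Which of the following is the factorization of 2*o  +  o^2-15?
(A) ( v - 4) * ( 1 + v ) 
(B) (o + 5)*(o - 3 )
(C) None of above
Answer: B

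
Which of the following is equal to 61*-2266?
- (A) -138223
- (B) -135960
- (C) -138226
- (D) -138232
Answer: C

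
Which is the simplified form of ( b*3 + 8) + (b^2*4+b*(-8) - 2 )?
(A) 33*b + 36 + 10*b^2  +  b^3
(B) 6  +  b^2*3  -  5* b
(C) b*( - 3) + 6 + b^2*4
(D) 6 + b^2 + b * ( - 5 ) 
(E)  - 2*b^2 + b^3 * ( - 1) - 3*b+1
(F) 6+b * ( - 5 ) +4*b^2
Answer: F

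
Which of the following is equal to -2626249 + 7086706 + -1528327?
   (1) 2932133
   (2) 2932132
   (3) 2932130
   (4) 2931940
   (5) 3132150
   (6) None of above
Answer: 3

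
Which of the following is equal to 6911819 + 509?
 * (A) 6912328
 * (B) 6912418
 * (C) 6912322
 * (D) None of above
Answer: A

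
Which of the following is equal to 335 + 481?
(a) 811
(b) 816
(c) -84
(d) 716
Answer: b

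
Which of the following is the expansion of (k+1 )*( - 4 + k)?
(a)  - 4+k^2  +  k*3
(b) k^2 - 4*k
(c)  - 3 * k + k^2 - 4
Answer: c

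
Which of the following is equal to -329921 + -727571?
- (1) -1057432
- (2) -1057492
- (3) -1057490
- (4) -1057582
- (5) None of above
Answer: 2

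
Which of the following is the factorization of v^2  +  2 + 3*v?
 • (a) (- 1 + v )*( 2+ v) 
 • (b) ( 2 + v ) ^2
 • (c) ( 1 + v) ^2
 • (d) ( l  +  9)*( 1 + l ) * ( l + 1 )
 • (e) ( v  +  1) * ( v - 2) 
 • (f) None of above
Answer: f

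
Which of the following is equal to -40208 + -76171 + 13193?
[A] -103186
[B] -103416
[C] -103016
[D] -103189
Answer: A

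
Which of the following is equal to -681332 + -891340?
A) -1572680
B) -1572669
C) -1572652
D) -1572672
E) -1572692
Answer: D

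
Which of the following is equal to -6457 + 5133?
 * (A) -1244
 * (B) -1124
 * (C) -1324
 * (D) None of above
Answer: C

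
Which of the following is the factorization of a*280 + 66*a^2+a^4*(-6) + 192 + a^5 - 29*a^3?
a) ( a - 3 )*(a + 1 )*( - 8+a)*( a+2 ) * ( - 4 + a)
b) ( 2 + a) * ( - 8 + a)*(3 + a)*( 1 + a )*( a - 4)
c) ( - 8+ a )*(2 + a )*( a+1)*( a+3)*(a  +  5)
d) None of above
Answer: b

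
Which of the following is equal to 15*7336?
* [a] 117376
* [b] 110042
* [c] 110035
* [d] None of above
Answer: d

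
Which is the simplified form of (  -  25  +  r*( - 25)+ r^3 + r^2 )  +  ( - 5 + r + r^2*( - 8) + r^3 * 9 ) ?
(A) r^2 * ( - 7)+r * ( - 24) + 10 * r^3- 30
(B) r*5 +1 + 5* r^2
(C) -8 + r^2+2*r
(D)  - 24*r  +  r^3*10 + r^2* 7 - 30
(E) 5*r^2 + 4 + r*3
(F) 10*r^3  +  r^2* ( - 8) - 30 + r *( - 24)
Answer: A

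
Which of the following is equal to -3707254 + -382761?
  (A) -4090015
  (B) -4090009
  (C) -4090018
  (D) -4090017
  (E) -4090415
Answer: A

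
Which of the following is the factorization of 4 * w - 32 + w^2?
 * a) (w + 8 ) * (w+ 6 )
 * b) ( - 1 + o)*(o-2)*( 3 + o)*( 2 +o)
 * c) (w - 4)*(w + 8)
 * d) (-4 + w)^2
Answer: c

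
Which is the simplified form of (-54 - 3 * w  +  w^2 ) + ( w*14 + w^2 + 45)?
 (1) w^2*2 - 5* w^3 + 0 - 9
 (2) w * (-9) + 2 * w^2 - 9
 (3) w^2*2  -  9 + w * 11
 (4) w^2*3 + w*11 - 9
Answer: 3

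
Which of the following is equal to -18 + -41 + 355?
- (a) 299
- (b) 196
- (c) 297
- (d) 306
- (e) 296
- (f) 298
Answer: e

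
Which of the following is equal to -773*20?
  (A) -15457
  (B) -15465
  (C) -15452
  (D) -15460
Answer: D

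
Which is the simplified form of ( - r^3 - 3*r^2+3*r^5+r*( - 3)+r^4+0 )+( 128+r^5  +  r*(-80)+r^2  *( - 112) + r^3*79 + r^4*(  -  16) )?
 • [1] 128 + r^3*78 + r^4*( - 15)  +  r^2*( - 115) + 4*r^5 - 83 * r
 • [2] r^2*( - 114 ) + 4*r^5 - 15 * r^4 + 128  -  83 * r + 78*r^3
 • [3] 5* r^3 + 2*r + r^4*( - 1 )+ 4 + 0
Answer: 1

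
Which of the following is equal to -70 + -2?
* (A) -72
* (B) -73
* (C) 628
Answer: A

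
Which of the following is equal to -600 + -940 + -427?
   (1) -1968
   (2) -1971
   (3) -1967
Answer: 3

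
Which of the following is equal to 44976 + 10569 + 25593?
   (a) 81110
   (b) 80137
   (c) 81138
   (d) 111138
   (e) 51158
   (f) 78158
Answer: c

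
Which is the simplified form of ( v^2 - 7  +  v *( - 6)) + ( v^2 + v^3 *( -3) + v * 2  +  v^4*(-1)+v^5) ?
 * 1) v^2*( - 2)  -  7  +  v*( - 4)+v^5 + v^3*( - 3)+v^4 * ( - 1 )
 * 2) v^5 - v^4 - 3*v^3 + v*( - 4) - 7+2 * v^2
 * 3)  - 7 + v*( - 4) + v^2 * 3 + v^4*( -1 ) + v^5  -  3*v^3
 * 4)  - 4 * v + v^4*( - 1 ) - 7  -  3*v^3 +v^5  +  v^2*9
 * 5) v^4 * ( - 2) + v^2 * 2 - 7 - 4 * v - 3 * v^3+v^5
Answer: 2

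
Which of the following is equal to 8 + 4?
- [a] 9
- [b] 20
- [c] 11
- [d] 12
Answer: d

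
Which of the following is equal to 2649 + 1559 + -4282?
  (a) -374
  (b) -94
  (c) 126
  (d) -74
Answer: d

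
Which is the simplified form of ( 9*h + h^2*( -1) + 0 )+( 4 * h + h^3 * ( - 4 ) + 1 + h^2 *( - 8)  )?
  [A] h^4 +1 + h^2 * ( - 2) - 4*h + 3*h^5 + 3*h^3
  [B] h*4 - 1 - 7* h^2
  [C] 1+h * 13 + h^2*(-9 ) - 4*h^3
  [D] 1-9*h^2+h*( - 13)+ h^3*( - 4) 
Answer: C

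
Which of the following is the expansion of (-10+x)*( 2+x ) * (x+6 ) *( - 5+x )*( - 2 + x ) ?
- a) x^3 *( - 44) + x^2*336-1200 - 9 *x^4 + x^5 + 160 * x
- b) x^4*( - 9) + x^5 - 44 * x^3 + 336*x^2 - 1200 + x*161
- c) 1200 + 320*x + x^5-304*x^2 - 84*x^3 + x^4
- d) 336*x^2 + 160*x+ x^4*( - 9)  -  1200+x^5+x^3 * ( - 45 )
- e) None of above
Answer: a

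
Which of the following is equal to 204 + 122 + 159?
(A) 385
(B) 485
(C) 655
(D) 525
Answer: B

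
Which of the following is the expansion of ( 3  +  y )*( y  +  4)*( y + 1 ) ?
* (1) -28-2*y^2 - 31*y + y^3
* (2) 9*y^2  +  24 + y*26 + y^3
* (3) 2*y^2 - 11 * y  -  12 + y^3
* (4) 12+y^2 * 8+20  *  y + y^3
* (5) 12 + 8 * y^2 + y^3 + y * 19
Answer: 5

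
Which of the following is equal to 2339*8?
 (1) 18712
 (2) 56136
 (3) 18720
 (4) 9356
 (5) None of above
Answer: 1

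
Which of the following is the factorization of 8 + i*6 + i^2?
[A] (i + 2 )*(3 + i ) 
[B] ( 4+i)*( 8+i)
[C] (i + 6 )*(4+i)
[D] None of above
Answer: D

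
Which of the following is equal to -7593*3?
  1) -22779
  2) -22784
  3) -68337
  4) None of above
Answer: 1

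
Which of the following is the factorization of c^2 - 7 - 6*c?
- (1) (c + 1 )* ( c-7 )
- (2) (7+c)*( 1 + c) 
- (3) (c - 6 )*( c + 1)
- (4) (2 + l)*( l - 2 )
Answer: 1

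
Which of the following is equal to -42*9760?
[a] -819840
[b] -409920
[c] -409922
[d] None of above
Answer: b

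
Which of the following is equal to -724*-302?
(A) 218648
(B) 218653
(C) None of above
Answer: A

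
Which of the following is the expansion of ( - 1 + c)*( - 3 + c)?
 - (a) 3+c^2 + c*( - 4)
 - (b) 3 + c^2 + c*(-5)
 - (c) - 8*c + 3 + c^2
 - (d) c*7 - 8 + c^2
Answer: a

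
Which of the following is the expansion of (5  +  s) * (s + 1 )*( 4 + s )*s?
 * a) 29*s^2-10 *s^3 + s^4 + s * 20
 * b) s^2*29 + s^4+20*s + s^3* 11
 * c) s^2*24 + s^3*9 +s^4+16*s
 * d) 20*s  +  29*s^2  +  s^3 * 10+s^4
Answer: d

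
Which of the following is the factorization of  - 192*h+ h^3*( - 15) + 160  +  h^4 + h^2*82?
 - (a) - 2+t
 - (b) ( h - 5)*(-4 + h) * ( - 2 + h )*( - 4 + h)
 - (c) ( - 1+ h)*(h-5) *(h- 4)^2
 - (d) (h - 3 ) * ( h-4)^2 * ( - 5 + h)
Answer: b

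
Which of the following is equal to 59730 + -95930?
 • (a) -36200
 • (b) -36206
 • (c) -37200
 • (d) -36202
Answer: a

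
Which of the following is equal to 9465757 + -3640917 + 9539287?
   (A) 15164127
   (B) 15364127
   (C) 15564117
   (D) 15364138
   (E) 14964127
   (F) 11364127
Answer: B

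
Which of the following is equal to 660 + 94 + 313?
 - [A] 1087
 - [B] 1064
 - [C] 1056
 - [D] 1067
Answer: D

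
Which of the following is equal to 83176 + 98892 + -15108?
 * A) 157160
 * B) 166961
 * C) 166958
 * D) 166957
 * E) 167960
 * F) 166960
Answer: F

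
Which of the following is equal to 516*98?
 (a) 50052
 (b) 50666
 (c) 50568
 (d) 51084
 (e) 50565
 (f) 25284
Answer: c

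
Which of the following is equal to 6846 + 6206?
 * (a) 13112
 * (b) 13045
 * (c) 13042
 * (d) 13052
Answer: d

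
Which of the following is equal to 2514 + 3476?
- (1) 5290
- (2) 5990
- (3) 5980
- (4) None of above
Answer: 2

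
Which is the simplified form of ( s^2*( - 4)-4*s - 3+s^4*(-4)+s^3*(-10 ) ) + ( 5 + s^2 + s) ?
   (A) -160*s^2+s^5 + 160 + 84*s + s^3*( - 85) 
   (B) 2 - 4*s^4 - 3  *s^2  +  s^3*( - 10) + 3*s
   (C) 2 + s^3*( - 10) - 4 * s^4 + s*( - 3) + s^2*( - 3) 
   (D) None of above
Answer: C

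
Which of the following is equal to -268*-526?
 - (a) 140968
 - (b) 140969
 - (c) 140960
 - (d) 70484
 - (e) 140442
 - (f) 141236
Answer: a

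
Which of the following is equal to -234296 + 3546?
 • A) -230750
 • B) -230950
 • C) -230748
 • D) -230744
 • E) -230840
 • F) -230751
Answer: A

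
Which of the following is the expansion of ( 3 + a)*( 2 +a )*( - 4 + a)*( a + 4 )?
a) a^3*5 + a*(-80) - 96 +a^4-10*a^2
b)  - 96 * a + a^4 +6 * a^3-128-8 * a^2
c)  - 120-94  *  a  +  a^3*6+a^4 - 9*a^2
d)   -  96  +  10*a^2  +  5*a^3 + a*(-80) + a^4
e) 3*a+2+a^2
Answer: a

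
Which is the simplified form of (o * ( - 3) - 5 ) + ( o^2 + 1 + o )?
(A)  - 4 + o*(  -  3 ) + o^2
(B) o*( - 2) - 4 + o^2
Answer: B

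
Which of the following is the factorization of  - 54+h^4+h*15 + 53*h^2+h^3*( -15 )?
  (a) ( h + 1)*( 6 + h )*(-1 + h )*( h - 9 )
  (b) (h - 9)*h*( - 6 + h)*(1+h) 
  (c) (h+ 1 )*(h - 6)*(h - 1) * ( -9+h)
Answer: c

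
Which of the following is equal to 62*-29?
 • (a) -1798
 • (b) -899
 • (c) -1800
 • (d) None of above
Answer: a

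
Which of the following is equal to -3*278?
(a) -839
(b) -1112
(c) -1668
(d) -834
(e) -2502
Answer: d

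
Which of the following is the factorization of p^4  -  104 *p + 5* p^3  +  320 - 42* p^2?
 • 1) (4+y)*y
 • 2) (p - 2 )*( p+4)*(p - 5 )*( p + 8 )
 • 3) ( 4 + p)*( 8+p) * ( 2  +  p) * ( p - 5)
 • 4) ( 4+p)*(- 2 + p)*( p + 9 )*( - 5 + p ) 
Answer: 2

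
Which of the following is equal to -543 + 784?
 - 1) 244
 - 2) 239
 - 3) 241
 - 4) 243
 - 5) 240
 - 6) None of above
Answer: 3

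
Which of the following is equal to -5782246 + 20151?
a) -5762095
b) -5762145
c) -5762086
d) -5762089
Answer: a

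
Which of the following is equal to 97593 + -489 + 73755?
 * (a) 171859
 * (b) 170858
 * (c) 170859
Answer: c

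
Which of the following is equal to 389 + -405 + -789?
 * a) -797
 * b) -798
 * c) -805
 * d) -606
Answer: c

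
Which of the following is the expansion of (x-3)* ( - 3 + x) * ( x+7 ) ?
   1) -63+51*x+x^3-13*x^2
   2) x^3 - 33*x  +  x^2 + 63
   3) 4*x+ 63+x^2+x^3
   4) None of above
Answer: 2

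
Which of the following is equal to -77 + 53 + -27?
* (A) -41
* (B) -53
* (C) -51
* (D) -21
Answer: C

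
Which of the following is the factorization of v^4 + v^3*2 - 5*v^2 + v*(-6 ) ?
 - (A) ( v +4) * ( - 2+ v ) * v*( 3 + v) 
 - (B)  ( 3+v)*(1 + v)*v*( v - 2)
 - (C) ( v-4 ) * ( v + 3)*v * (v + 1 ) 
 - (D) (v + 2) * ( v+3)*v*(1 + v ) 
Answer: B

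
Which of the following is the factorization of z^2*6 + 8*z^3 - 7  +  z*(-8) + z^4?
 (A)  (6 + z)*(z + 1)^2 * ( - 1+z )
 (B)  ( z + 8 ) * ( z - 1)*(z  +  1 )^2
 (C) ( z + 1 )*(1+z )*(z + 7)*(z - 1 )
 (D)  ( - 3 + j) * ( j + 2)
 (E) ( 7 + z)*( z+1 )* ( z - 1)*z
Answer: C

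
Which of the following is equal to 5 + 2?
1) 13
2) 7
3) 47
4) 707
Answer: 2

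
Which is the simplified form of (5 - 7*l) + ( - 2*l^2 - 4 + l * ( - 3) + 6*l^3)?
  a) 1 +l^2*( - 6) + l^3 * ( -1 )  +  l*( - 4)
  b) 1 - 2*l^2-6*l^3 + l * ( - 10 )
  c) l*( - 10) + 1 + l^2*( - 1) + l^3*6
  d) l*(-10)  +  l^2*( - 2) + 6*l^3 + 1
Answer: d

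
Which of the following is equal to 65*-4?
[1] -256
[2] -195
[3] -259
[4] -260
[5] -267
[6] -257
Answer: 4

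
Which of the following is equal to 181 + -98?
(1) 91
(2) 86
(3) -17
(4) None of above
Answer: 4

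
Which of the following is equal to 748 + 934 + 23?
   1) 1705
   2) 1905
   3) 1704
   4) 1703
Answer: 1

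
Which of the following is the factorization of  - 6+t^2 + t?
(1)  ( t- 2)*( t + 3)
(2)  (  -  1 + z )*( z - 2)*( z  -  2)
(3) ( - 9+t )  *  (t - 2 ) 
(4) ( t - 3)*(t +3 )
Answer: 1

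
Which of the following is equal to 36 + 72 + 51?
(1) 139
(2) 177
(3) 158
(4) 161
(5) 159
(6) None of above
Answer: 5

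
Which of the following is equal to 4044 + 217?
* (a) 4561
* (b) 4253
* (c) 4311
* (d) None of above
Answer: d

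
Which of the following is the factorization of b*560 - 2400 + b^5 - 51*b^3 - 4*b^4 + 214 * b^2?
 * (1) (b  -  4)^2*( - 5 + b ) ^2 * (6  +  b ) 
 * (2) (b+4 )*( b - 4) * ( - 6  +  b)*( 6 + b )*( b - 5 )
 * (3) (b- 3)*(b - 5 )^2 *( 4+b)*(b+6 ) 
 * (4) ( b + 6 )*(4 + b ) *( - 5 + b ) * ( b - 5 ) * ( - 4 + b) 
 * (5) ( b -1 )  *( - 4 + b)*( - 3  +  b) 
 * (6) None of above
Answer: 4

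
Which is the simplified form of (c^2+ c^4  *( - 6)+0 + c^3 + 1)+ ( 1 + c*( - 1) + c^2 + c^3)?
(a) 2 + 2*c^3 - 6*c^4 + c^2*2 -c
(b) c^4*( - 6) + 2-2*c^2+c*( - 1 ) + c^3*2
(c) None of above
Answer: a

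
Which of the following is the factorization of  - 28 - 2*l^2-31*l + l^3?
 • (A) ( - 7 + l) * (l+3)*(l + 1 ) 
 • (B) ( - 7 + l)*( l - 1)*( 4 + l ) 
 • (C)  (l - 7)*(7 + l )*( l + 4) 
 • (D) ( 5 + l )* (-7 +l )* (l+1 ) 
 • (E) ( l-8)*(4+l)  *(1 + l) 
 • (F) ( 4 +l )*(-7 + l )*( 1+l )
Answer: F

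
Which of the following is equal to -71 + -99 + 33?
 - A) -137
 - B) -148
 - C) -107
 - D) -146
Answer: A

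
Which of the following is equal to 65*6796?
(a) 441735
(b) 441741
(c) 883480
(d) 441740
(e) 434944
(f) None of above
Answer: d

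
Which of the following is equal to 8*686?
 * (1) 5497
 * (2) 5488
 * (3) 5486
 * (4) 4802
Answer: 2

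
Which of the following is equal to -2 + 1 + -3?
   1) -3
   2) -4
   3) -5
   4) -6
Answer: 2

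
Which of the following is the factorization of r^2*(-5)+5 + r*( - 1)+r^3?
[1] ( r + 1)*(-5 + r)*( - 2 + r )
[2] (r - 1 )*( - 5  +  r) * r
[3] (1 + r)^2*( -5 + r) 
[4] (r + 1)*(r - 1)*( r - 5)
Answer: 4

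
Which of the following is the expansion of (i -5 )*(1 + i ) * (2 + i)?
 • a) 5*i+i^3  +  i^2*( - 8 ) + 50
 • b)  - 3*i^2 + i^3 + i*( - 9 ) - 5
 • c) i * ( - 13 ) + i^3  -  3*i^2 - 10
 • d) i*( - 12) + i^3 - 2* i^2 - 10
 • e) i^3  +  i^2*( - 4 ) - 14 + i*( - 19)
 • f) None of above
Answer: f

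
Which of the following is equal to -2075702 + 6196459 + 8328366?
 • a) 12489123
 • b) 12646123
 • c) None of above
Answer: c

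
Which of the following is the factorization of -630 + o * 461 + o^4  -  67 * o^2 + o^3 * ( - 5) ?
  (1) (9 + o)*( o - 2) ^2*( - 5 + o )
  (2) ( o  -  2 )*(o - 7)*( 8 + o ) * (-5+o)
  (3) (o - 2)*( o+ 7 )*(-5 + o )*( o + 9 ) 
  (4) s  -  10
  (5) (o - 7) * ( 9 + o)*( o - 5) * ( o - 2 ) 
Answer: 5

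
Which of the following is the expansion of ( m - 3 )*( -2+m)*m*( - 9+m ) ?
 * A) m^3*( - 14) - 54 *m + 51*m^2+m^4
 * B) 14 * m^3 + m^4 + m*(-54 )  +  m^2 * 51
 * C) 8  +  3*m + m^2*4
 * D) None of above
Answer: A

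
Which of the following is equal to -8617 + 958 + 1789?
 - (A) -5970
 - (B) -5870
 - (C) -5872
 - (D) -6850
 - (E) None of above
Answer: B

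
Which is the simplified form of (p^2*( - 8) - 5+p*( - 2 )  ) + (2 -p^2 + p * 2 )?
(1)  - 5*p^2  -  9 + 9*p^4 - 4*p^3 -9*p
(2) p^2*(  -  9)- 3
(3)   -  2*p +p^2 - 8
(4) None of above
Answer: 2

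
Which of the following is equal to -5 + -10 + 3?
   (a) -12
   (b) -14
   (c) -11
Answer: a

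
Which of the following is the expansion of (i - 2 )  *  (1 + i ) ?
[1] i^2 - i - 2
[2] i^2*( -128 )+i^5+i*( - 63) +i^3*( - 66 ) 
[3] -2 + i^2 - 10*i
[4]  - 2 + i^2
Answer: 1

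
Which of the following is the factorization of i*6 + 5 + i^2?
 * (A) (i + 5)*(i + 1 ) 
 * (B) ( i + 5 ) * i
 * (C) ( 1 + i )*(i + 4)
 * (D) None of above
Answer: A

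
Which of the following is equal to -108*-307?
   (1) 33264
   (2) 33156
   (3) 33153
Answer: 2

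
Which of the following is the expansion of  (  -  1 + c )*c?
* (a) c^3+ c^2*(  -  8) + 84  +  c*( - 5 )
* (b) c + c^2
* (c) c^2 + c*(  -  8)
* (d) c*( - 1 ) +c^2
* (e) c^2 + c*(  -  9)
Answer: d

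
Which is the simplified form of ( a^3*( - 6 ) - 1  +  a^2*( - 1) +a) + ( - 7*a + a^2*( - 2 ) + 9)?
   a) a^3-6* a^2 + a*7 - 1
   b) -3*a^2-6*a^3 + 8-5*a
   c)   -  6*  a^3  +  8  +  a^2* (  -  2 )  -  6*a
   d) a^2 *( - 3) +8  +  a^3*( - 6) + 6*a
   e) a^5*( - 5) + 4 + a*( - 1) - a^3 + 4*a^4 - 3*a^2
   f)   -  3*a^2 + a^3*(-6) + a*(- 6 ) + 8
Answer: f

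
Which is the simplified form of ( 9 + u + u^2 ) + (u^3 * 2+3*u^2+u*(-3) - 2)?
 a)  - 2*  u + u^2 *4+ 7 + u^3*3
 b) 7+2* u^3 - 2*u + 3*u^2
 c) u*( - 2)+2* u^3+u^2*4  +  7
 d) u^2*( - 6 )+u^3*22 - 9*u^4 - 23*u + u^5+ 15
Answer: c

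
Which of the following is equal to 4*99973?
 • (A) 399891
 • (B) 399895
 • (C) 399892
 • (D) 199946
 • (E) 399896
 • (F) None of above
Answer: C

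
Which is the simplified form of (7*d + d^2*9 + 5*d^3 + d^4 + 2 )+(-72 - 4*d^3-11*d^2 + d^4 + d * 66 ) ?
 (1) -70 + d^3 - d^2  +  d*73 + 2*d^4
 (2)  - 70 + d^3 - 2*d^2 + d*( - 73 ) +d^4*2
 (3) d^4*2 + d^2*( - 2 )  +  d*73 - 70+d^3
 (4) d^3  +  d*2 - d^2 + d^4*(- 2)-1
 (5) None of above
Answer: 3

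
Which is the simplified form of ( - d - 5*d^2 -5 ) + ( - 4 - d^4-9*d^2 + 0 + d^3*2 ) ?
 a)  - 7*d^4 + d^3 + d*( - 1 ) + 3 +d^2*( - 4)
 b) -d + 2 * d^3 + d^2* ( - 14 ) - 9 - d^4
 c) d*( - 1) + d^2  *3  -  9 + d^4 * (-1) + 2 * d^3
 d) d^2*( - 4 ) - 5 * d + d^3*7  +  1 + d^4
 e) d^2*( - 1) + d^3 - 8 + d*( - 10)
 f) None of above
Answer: b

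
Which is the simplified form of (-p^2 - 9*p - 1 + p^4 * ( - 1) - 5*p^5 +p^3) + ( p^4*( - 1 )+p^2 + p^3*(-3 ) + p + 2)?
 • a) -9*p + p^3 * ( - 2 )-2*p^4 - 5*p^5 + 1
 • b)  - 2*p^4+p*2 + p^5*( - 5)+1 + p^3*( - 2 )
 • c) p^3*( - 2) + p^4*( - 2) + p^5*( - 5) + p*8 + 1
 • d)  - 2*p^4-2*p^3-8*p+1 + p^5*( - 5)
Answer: d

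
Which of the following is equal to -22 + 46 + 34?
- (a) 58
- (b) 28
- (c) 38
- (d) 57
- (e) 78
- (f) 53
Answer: a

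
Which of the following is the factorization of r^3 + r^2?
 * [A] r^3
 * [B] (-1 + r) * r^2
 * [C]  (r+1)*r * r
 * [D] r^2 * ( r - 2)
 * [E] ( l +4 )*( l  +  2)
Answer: C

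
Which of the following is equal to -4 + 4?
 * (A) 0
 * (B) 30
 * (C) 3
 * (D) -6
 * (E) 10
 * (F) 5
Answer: A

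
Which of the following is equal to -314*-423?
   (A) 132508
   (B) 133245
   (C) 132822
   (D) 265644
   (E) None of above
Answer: C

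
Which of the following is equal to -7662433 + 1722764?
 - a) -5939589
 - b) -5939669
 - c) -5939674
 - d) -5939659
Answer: b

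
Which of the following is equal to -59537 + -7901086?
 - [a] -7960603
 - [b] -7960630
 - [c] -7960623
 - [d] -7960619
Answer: c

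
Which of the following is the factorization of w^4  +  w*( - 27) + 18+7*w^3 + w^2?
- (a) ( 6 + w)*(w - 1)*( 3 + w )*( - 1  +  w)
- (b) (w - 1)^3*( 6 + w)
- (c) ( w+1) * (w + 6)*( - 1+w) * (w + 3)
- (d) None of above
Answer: a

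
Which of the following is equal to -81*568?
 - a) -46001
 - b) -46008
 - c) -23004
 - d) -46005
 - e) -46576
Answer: b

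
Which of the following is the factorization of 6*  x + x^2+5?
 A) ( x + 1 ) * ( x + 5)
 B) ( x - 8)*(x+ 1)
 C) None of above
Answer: A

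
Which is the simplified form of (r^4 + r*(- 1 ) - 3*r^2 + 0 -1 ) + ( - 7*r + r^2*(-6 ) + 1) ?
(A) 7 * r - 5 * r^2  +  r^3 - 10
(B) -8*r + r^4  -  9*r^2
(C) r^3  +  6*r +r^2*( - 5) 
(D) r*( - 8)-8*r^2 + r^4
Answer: B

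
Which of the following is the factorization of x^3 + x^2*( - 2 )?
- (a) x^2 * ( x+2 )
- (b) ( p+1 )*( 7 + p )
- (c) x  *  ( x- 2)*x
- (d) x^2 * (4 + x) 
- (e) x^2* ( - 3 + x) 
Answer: c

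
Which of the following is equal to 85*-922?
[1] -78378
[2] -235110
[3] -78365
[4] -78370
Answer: 4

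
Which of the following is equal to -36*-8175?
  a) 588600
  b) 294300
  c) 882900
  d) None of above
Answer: b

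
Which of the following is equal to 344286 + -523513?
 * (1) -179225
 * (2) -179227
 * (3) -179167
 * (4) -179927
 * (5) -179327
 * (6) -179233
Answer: 2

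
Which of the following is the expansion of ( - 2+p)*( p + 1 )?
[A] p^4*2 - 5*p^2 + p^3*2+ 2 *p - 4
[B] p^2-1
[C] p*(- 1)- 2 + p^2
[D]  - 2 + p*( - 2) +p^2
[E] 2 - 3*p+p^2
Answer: C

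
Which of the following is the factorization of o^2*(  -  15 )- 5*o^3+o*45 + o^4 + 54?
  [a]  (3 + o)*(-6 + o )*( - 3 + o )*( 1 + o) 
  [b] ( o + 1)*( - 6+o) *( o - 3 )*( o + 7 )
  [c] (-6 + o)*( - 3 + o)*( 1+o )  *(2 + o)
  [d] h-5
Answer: a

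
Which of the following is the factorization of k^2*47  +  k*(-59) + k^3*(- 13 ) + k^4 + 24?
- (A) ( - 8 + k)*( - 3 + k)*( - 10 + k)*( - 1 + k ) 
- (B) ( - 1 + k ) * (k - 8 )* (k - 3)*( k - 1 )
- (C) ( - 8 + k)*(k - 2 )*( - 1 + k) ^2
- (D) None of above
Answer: B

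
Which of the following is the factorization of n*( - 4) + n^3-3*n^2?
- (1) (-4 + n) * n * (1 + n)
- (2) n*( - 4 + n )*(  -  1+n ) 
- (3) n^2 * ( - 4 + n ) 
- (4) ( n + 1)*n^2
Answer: 1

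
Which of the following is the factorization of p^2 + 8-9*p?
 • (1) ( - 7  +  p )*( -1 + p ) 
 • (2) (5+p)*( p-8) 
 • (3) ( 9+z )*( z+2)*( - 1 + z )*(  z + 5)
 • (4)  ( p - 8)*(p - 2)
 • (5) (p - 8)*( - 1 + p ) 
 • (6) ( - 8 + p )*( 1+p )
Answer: 5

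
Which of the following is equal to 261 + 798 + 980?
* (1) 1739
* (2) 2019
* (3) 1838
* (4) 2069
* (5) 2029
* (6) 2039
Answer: 6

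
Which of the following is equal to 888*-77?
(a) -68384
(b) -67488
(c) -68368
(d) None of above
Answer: d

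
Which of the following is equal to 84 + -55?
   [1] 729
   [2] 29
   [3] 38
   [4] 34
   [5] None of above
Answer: 2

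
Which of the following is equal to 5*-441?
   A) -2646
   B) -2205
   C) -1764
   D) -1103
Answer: B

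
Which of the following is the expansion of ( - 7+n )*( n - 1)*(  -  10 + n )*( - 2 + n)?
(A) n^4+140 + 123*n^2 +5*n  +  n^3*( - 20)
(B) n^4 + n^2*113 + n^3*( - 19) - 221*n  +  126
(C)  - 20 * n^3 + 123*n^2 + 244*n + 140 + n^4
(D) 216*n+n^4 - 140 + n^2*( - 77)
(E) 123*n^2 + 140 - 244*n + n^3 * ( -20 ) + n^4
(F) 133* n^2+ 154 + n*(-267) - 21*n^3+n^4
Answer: E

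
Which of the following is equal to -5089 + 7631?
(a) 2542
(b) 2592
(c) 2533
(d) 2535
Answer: a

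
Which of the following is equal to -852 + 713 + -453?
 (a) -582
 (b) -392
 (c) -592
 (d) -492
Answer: c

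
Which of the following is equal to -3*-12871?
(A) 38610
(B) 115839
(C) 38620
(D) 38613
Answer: D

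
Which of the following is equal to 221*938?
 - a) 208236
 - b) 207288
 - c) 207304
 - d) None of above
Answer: d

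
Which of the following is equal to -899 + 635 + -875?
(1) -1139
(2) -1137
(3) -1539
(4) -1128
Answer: 1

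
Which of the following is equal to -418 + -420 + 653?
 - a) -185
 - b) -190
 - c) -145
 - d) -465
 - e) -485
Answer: a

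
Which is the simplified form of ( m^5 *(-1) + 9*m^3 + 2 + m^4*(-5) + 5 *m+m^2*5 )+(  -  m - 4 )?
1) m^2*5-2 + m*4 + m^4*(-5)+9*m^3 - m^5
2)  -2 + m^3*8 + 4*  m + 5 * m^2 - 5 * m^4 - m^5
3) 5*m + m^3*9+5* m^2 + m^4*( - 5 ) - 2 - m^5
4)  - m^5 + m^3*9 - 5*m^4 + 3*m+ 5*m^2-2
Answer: 1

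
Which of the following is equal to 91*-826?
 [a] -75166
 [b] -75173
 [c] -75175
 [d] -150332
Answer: a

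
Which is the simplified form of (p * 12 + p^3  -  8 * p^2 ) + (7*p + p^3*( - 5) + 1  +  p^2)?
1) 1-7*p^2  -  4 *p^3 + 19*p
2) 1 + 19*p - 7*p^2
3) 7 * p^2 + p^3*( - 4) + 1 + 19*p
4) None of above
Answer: 1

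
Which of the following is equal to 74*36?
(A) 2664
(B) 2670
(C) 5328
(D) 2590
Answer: A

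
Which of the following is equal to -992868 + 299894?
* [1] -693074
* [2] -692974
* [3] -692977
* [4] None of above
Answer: 2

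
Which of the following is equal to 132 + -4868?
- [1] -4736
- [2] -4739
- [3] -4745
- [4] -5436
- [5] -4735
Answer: 1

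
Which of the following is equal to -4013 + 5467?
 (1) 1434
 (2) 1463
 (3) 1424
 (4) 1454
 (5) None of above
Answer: 4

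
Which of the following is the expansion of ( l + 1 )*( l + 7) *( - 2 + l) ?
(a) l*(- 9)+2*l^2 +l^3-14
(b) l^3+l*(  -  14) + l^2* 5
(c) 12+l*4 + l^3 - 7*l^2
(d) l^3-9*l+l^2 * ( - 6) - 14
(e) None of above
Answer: e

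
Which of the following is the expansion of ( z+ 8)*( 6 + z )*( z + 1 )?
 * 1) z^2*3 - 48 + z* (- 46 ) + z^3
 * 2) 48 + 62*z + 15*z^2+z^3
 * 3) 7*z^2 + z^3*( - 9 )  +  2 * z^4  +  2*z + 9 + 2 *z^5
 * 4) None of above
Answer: 2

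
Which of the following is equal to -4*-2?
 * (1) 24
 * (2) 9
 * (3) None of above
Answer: 3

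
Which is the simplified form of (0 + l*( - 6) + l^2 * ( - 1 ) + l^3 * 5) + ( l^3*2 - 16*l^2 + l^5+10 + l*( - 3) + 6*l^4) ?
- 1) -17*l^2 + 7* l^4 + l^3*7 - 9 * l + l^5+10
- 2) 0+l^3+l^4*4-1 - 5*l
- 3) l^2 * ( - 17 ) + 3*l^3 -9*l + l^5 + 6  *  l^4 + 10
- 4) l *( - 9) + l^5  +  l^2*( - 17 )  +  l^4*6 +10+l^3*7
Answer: 4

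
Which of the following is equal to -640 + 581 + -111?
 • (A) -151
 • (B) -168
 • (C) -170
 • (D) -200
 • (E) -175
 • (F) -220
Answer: C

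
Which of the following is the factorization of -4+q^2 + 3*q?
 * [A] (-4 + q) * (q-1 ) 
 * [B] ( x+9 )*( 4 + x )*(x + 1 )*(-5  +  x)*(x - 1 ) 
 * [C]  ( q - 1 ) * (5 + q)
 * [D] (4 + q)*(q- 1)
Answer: D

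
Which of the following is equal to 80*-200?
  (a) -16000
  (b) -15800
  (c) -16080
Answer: a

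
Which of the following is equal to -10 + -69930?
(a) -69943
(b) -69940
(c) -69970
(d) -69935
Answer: b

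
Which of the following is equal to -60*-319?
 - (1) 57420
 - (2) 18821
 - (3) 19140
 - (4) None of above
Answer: 3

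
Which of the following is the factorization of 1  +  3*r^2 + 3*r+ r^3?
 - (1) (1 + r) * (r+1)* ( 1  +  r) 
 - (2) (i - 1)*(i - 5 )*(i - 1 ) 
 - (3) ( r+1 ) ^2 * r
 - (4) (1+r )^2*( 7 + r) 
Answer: 1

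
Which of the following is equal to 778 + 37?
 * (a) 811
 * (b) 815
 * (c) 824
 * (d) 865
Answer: b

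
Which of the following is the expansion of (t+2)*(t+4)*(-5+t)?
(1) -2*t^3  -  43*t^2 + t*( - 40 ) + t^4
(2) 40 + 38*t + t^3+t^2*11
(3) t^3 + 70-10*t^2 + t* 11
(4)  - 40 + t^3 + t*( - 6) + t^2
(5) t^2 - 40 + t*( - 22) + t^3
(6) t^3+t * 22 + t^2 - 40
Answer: 5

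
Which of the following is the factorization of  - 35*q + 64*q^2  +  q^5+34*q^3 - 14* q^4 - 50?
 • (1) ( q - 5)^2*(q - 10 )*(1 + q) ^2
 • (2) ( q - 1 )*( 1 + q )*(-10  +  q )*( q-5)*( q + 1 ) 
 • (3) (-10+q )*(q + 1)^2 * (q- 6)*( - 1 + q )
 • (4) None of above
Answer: 2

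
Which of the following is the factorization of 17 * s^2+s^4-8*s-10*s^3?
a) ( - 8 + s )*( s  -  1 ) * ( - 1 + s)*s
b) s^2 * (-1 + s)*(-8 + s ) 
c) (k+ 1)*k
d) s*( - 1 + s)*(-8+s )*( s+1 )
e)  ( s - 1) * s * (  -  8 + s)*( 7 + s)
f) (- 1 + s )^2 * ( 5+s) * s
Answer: a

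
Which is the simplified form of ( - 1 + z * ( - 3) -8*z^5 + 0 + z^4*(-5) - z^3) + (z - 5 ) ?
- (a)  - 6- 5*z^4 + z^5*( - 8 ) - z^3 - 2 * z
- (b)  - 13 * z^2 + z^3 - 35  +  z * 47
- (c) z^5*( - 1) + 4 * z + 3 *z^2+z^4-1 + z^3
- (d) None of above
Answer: a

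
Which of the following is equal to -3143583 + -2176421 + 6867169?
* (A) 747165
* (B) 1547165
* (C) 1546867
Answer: B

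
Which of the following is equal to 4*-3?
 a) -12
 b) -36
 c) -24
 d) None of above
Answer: a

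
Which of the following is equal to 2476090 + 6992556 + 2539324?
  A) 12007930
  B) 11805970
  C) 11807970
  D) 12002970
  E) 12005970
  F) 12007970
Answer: F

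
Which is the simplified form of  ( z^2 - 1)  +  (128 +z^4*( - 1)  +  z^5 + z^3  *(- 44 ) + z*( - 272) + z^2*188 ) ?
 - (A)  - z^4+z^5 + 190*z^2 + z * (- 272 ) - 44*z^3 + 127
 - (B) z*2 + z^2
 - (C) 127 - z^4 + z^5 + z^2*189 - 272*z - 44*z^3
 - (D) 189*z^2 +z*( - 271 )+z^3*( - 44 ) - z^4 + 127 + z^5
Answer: C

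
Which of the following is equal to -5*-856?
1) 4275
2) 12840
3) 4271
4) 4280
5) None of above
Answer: 4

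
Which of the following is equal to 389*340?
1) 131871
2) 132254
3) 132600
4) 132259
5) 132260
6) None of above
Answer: 5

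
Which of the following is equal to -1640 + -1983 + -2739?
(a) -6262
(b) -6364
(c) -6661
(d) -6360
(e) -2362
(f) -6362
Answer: f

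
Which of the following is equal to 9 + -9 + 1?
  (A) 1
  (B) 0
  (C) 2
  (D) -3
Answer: A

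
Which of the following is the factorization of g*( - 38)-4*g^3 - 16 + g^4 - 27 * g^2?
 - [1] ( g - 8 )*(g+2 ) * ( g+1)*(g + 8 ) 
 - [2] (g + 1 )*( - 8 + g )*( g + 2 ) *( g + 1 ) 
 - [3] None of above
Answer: 2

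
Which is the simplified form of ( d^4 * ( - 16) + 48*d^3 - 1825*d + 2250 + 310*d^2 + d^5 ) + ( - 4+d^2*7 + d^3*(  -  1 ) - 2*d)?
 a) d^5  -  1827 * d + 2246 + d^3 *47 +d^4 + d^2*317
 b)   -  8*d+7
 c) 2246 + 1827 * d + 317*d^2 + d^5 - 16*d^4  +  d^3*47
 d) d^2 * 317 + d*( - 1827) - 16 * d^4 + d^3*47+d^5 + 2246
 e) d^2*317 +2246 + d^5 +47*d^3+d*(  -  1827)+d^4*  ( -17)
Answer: d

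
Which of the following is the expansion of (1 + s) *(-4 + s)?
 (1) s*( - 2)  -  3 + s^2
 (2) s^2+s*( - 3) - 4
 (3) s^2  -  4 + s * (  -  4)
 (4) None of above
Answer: 2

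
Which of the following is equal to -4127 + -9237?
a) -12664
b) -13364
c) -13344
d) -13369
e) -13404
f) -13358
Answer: b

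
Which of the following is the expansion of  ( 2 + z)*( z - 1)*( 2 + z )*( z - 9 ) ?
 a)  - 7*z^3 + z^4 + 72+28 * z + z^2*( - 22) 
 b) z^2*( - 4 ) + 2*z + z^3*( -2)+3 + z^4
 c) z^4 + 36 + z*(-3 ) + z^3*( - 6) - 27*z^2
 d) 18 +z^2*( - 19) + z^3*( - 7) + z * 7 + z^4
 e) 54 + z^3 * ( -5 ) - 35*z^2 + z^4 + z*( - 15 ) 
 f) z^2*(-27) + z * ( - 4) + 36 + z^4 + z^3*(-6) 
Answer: f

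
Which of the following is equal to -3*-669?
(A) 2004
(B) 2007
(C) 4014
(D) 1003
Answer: B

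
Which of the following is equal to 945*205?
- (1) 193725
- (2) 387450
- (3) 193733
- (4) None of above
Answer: 1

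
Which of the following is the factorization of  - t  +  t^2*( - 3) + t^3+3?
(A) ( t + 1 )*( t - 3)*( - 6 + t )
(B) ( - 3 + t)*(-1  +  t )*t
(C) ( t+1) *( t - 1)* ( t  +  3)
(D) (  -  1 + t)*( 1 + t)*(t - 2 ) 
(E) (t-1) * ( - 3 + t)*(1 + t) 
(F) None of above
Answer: E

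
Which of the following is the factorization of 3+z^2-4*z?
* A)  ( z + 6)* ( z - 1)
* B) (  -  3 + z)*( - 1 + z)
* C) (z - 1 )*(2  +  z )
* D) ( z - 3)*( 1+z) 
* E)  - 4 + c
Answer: B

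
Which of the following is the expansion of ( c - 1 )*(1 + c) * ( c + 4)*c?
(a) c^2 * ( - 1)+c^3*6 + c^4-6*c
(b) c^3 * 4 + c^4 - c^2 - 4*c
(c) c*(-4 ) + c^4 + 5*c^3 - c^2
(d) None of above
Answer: b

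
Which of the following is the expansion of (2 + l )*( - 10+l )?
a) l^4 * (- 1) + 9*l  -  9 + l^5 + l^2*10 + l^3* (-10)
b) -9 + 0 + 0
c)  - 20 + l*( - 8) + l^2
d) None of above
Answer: c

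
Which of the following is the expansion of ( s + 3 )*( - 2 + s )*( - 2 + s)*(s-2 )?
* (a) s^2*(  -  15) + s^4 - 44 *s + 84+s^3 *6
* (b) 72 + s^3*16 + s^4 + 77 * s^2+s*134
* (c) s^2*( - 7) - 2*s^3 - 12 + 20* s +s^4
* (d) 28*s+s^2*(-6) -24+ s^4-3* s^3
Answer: d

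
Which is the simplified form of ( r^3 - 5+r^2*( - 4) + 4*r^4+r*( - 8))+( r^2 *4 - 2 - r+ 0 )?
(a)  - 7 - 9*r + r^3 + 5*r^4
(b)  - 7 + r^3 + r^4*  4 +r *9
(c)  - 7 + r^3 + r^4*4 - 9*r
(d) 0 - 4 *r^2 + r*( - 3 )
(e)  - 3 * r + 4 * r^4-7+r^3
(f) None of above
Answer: c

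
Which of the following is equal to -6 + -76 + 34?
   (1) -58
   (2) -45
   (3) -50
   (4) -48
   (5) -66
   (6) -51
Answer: 4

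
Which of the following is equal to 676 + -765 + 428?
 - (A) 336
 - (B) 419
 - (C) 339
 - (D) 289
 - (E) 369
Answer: C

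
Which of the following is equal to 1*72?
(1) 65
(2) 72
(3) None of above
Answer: 2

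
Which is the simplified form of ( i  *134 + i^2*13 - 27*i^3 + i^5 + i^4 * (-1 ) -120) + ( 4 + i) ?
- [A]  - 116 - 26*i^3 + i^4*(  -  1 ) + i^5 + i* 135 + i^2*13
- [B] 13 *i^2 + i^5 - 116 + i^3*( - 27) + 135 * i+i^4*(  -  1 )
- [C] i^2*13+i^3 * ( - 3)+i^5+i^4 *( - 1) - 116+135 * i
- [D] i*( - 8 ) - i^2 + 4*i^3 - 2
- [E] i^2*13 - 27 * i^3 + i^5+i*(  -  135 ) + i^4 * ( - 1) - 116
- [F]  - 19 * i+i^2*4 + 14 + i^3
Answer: B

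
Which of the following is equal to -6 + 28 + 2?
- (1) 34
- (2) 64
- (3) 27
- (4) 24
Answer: 4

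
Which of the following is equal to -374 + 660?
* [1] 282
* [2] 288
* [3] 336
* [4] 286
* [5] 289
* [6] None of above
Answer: 4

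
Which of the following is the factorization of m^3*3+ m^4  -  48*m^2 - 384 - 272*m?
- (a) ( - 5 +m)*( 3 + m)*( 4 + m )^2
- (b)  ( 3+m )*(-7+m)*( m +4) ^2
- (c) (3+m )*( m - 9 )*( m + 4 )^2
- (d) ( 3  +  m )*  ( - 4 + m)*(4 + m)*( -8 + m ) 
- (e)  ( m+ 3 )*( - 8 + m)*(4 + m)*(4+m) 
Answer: e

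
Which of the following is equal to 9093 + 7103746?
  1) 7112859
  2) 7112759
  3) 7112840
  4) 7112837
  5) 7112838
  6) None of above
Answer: 6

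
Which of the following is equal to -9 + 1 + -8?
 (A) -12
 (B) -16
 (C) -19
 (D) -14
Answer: B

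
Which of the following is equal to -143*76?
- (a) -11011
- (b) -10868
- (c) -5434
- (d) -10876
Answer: b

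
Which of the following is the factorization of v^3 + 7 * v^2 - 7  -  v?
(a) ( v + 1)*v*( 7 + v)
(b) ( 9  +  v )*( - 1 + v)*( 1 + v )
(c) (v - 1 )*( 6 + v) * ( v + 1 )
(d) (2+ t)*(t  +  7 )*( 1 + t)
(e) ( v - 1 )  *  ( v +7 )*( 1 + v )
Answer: e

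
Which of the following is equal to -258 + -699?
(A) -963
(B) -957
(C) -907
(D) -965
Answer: B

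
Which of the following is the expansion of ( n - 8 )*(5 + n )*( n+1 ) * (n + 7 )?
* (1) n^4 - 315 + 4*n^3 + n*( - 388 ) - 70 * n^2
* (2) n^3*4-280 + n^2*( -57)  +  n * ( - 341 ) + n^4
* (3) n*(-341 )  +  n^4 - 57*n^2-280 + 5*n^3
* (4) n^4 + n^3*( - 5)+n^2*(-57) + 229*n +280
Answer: 3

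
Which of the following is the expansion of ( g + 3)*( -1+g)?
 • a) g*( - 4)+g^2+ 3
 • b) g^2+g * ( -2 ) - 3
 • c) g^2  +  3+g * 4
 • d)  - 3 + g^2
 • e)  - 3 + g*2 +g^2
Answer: e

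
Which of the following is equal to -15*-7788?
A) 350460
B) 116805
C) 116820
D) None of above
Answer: C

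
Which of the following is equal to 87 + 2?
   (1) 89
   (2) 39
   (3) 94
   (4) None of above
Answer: 1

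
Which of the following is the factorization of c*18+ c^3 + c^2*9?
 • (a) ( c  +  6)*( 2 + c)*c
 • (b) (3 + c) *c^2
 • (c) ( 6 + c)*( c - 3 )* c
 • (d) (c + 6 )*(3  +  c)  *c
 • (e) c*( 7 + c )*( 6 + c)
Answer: d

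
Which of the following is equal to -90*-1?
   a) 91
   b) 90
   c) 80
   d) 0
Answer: b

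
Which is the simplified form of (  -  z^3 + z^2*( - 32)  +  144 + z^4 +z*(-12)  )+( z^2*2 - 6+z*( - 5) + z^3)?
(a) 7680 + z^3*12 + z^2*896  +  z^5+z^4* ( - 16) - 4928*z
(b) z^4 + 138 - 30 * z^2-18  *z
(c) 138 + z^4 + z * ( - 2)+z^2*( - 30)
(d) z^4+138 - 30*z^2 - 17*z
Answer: d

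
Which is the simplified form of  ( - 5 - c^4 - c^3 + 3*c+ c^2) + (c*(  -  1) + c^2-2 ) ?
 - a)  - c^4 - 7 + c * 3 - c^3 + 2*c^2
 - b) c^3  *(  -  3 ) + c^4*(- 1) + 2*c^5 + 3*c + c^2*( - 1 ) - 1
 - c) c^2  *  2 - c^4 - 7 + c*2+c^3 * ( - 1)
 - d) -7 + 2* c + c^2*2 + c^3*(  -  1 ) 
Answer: c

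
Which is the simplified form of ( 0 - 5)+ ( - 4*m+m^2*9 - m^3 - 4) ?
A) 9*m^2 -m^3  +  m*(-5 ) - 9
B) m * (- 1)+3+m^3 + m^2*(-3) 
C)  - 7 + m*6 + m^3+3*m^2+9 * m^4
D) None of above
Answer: D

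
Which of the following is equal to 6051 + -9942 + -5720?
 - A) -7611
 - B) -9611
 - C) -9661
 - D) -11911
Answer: B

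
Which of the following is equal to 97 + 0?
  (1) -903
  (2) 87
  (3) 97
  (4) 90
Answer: 3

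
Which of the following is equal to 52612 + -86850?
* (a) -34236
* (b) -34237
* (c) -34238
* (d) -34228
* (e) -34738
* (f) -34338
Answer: c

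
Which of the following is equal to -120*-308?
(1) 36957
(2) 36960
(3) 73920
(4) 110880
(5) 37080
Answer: 2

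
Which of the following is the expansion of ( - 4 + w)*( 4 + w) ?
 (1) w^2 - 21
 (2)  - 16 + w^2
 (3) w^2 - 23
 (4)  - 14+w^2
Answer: 2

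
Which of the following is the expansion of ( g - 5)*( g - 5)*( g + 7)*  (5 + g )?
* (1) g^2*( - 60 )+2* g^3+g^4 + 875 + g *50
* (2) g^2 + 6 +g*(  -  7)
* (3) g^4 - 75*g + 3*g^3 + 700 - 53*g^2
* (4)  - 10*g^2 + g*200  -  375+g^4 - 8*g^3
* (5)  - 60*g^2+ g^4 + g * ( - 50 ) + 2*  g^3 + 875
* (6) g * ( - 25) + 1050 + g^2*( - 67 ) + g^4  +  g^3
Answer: 5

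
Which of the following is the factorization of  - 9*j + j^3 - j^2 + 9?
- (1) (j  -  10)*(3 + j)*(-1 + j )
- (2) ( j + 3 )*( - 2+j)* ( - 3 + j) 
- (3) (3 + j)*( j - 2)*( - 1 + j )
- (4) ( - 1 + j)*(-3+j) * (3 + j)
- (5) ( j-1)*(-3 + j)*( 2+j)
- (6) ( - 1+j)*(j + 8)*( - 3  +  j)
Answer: 4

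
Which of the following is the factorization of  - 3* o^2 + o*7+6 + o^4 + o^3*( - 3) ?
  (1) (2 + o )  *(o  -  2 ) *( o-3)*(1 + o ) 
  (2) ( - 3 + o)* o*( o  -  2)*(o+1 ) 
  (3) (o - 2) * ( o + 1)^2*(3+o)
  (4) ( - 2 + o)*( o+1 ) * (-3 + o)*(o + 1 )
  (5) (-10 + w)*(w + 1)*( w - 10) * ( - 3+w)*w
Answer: 4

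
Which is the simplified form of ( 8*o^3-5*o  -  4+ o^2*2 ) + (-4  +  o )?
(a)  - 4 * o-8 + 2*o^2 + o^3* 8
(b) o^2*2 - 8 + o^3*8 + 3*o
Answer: a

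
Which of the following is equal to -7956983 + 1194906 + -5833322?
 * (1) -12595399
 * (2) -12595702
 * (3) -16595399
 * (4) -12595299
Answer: 1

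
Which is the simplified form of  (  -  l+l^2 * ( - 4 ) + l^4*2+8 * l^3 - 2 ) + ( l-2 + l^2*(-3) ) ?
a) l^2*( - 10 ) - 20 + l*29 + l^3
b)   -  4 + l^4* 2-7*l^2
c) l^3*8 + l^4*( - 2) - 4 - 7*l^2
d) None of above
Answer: d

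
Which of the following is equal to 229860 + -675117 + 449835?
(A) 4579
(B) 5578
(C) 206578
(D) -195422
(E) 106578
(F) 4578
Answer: F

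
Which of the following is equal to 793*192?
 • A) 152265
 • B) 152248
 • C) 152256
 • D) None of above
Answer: C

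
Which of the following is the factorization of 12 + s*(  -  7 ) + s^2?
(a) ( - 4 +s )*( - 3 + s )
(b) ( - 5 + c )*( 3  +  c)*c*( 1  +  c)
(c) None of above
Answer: a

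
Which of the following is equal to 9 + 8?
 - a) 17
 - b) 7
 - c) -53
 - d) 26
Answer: a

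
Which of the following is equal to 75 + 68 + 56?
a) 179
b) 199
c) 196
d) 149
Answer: b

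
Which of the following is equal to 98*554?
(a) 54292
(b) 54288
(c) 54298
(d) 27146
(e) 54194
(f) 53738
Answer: a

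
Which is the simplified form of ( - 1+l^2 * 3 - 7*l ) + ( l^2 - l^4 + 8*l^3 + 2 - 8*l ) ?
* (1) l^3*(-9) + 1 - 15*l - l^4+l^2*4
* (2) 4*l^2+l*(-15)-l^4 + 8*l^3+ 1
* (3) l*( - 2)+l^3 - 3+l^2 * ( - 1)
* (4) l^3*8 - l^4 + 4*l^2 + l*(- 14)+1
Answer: 2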